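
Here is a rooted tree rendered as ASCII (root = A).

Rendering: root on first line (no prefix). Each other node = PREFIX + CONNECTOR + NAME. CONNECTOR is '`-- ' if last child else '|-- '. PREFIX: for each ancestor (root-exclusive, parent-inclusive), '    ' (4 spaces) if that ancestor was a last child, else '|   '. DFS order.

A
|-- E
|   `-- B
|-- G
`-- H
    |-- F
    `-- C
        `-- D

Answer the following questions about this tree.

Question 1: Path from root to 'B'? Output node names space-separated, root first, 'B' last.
Answer: A E B

Derivation:
Walk down from root: A -> E -> B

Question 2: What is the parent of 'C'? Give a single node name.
Scan adjacency: C appears as child of H

Answer: H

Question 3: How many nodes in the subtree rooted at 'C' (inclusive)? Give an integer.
Answer: 2

Derivation:
Subtree rooted at C contains: C, D
Count = 2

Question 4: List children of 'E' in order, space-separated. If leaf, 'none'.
Node E's children (from adjacency): B

Answer: B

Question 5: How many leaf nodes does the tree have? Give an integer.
Leaves (nodes with no children): B, D, F, G

Answer: 4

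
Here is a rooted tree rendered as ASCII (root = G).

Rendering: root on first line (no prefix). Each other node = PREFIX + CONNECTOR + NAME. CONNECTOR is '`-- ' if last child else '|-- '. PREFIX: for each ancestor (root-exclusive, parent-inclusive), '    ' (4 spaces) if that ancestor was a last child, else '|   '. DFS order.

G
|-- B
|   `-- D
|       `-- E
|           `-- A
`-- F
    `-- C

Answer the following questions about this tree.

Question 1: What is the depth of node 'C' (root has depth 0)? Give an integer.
Answer: 2

Derivation:
Path from root to C: G -> F -> C
Depth = number of edges = 2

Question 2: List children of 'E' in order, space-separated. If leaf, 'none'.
Node E's children (from adjacency): A

Answer: A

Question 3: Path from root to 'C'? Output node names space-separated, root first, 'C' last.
Answer: G F C

Derivation:
Walk down from root: G -> F -> C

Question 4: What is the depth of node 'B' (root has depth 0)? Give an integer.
Answer: 1

Derivation:
Path from root to B: G -> B
Depth = number of edges = 1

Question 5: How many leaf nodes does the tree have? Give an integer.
Answer: 2

Derivation:
Leaves (nodes with no children): A, C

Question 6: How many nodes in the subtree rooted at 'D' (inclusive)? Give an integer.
Answer: 3

Derivation:
Subtree rooted at D contains: A, D, E
Count = 3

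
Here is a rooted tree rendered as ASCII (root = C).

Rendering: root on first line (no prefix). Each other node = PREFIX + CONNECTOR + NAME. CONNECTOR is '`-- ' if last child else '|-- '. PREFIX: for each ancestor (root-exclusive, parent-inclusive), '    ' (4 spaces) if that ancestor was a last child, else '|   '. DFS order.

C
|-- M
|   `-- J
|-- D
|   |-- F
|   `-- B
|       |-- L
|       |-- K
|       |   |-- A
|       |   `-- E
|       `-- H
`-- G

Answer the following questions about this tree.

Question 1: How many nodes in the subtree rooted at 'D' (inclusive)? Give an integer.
Subtree rooted at D contains: A, B, D, E, F, H, K, L
Count = 8

Answer: 8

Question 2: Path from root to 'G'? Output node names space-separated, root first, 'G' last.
Answer: C G

Derivation:
Walk down from root: C -> G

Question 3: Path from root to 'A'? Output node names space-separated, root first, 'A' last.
Walk down from root: C -> D -> B -> K -> A

Answer: C D B K A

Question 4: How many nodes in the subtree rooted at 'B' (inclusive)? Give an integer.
Subtree rooted at B contains: A, B, E, H, K, L
Count = 6

Answer: 6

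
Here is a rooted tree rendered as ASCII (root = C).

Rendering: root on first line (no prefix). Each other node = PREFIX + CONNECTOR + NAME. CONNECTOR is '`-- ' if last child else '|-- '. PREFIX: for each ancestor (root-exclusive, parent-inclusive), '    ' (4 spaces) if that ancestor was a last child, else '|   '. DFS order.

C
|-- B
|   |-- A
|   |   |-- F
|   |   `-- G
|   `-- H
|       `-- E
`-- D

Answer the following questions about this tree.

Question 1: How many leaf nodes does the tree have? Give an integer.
Answer: 4

Derivation:
Leaves (nodes with no children): D, E, F, G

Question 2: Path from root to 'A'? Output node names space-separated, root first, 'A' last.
Answer: C B A

Derivation:
Walk down from root: C -> B -> A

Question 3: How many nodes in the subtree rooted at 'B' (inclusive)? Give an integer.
Subtree rooted at B contains: A, B, E, F, G, H
Count = 6

Answer: 6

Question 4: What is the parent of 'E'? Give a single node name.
Answer: H

Derivation:
Scan adjacency: E appears as child of H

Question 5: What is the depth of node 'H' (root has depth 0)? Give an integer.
Answer: 2

Derivation:
Path from root to H: C -> B -> H
Depth = number of edges = 2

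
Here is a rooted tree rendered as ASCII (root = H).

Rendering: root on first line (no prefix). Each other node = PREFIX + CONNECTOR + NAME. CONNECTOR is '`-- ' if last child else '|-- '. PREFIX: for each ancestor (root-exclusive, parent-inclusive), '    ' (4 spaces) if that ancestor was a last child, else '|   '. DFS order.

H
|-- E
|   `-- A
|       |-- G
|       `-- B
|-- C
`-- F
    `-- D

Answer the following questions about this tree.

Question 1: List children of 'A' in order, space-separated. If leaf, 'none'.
Node A's children (from adjacency): G, B

Answer: G B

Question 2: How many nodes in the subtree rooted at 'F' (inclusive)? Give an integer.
Subtree rooted at F contains: D, F
Count = 2

Answer: 2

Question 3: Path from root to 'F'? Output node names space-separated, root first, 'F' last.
Answer: H F

Derivation:
Walk down from root: H -> F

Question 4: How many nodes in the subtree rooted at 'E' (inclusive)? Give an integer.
Subtree rooted at E contains: A, B, E, G
Count = 4

Answer: 4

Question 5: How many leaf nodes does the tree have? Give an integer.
Leaves (nodes with no children): B, C, D, G

Answer: 4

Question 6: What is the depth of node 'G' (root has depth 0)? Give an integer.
Path from root to G: H -> E -> A -> G
Depth = number of edges = 3

Answer: 3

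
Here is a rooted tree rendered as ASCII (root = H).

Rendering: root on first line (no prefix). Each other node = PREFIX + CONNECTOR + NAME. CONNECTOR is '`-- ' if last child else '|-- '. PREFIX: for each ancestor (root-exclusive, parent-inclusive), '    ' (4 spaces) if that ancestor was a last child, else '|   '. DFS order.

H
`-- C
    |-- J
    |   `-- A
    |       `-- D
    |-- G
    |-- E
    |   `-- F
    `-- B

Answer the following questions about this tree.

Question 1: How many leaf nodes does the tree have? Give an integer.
Leaves (nodes with no children): B, D, F, G

Answer: 4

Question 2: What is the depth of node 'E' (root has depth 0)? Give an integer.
Answer: 2

Derivation:
Path from root to E: H -> C -> E
Depth = number of edges = 2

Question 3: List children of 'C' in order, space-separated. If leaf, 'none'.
Node C's children (from adjacency): J, G, E, B

Answer: J G E B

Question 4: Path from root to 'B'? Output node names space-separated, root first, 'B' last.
Answer: H C B

Derivation:
Walk down from root: H -> C -> B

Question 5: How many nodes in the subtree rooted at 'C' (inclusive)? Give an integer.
Subtree rooted at C contains: A, B, C, D, E, F, G, J
Count = 8

Answer: 8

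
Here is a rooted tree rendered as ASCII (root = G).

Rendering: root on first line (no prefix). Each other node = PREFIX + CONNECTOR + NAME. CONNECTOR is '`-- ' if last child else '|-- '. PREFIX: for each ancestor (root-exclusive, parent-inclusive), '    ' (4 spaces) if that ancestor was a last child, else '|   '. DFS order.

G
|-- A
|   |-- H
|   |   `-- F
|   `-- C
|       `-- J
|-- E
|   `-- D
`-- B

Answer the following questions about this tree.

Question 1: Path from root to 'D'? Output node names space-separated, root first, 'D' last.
Answer: G E D

Derivation:
Walk down from root: G -> E -> D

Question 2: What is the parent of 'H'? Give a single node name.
Scan adjacency: H appears as child of A

Answer: A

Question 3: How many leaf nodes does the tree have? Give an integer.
Answer: 4

Derivation:
Leaves (nodes with no children): B, D, F, J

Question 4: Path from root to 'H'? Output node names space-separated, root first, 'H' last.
Answer: G A H

Derivation:
Walk down from root: G -> A -> H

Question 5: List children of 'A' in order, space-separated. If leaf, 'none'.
Answer: H C

Derivation:
Node A's children (from adjacency): H, C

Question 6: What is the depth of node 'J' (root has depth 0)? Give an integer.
Answer: 3

Derivation:
Path from root to J: G -> A -> C -> J
Depth = number of edges = 3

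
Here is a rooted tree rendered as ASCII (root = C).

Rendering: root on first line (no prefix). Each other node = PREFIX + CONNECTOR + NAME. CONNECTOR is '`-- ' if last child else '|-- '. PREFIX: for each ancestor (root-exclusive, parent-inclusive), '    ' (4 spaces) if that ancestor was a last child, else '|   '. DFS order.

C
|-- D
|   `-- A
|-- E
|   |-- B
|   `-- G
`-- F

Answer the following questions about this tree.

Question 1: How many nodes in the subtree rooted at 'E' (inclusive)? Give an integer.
Subtree rooted at E contains: B, E, G
Count = 3

Answer: 3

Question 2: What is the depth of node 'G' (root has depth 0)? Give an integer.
Path from root to G: C -> E -> G
Depth = number of edges = 2

Answer: 2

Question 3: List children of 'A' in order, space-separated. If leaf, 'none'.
Node A's children (from adjacency): (leaf)

Answer: none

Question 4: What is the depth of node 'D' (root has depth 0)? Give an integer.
Path from root to D: C -> D
Depth = number of edges = 1

Answer: 1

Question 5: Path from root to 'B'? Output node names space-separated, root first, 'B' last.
Answer: C E B

Derivation:
Walk down from root: C -> E -> B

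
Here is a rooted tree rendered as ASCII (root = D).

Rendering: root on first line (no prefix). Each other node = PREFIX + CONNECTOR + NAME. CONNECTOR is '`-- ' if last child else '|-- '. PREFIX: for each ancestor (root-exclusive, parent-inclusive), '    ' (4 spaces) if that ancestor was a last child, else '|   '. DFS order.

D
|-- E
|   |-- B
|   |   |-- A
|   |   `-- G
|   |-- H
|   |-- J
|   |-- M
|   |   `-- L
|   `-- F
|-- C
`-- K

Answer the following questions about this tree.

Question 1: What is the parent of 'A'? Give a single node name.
Answer: B

Derivation:
Scan adjacency: A appears as child of B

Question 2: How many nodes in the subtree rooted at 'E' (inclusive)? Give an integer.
Subtree rooted at E contains: A, B, E, F, G, H, J, L, M
Count = 9

Answer: 9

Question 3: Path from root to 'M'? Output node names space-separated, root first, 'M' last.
Answer: D E M

Derivation:
Walk down from root: D -> E -> M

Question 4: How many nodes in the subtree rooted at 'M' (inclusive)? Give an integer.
Subtree rooted at M contains: L, M
Count = 2

Answer: 2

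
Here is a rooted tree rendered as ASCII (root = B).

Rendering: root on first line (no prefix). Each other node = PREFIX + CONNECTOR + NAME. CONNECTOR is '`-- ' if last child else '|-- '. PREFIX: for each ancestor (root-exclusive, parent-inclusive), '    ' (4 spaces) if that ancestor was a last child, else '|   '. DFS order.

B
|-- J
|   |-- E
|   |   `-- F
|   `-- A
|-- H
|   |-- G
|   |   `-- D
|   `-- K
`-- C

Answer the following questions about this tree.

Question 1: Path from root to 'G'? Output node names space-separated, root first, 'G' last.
Walk down from root: B -> H -> G

Answer: B H G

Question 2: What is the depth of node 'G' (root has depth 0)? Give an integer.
Answer: 2

Derivation:
Path from root to G: B -> H -> G
Depth = number of edges = 2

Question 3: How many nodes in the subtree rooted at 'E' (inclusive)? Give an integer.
Answer: 2

Derivation:
Subtree rooted at E contains: E, F
Count = 2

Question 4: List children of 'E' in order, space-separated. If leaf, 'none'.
Node E's children (from adjacency): F

Answer: F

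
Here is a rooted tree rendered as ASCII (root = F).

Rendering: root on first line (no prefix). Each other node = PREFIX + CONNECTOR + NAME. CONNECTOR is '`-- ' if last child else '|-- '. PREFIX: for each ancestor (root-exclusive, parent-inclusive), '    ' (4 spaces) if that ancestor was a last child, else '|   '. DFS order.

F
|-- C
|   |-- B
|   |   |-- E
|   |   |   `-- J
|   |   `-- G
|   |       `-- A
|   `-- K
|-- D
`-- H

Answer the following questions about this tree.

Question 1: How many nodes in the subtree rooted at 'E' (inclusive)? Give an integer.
Answer: 2

Derivation:
Subtree rooted at E contains: E, J
Count = 2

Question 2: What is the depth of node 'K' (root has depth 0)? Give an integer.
Answer: 2

Derivation:
Path from root to K: F -> C -> K
Depth = number of edges = 2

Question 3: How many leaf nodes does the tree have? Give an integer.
Answer: 5

Derivation:
Leaves (nodes with no children): A, D, H, J, K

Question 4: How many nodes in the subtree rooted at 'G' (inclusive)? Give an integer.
Answer: 2

Derivation:
Subtree rooted at G contains: A, G
Count = 2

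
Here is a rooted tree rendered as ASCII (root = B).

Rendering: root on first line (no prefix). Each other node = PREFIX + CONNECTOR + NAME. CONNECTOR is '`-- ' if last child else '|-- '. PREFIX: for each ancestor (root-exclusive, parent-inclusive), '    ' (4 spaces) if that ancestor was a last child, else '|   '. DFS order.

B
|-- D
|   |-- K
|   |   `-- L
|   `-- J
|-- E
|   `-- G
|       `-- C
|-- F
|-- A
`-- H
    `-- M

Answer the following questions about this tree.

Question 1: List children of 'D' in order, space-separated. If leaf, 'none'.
Answer: K J

Derivation:
Node D's children (from adjacency): K, J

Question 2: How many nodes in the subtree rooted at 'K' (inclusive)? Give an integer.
Subtree rooted at K contains: K, L
Count = 2

Answer: 2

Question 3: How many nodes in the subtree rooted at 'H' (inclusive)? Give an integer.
Answer: 2

Derivation:
Subtree rooted at H contains: H, M
Count = 2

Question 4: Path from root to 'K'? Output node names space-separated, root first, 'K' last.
Answer: B D K

Derivation:
Walk down from root: B -> D -> K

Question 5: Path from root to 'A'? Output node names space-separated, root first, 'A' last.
Answer: B A

Derivation:
Walk down from root: B -> A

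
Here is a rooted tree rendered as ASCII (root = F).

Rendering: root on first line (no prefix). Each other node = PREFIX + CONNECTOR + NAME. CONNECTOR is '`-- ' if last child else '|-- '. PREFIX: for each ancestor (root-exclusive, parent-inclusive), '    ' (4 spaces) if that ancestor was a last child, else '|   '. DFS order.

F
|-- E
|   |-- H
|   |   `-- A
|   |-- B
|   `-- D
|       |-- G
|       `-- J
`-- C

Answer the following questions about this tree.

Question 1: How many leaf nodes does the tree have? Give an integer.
Answer: 5

Derivation:
Leaves (nodes with no children): A, B, C, G, J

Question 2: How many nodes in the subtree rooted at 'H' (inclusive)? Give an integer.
Answer: 2

Derivation:
Subtree rooted at H contains: A, H
Count = 2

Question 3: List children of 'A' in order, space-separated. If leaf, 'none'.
Answer: none

Derivation:
Node A's children (from adjacency): (leaf)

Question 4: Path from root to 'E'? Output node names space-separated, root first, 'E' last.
Answer: F E

Derivation:
Walk down from root: F -> E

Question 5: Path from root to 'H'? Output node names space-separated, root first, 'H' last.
Walk down from root: F -> E -> H

Answer: F E H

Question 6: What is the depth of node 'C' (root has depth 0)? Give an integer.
Answer: 1

Derivation:
Path from root to C: F -> C
Depth = number of edges = 1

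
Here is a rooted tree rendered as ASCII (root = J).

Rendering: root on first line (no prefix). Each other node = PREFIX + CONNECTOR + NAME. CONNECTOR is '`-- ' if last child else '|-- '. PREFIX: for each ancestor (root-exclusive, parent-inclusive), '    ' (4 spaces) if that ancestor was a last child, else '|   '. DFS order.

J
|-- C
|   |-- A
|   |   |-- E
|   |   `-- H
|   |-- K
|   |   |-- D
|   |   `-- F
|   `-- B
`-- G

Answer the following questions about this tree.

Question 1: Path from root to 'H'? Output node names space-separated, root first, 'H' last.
Walk down from root: J -> C -> A -> H

Answer: J C A H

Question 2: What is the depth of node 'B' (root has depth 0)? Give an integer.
Path from root to B: J -> C -> B
Depth = number of edges = 2

Answer: 2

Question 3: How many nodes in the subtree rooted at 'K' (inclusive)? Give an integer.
Subtree rooted at K contains: D, F, K
Count = 3

Answer: 3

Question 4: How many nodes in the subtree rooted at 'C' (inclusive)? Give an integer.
Subtree rooted at C contains: A, B, C, D, E, F, H, K
Count = 8

Answer: 8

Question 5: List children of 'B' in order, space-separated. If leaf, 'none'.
Answer: none

Derivation:
Node B's children (from adjacency): (leaf)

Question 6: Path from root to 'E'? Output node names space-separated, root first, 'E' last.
Walk down from root: J -> C -> A -> E

Answer: J C A E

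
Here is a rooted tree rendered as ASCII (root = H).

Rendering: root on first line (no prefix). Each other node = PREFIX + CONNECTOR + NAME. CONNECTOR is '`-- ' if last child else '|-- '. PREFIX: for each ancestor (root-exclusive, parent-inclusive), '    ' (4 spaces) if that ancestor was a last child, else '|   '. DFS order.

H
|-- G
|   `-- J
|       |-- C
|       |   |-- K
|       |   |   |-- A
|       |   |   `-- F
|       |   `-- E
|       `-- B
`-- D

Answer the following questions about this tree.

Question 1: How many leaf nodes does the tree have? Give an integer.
Answer: 5

Derivation:
Leaves (nodes with no children): A, B, D, E, F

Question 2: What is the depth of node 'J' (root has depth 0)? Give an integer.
Path from root to J: H -> G -> J
Depth = number of edges = 2

Answer: 2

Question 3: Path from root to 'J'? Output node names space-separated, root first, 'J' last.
Walk down from root: H -> G -> J

Answer: H G J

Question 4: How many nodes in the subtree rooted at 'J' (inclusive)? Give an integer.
Answer: 7

Derivation:
Subtree rooted at J contains: A, B, C, E, F, J, K
Count = 7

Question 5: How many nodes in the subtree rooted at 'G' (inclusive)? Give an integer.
Subtree rooted at G contains: A, B, C, E, F, G, J, K
Count = 8

Answer: 8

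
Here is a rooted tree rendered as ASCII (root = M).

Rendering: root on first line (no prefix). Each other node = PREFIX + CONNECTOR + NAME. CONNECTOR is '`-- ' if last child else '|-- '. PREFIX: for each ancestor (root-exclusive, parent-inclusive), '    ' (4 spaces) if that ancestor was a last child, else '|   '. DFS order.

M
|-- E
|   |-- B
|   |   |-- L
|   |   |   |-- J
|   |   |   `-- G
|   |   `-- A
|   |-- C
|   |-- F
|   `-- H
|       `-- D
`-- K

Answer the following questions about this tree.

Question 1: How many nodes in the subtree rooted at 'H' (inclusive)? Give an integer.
Subtree rooted at H contains: D, H
Count = 2

Answer: 2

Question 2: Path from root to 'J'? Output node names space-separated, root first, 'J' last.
Answer: M E B L J

Derivation:
Walk down from root: M -> E -> B -> L -> J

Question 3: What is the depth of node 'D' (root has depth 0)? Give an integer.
Path from root to D: M -> E -> H -> D
Depth = number of edges = 3

Answer: 3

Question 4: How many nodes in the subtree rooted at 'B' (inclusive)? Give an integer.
Subtree rooted at B contains: A, B, G, J, L
Count = 5

Answer: 5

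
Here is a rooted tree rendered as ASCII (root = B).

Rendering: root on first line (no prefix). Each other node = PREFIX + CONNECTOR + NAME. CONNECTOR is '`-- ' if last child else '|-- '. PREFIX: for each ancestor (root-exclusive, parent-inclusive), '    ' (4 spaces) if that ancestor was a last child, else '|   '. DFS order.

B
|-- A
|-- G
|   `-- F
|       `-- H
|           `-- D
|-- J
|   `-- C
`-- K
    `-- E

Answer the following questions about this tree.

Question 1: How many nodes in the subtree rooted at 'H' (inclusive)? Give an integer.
Answer: 2

Derivation:
Subtree rooted at H contains: D, H
Count = 2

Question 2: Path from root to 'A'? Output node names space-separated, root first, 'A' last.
Walk down from root: B -> A

Answer: B A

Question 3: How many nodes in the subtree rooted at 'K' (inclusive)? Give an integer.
Answer: 2

Derivation:
Subtree rooted at K contains: E, K
Count = 2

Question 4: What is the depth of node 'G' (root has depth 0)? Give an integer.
Answer: 1

Derivation:
Path from root to G: B -> G
Depth = number of edges = 1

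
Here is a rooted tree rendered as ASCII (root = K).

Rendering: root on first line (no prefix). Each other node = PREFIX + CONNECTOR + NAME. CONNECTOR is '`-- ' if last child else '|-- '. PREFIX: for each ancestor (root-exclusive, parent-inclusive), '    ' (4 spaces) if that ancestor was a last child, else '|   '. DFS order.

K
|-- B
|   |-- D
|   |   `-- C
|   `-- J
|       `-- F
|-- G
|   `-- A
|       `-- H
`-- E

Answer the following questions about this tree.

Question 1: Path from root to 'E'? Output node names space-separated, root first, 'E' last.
Answer: K E

Derivation:
Walk down from root: K -> E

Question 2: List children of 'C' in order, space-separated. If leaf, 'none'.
Answer: none

Derivation:
Node C's children (from adjacency): (leaf)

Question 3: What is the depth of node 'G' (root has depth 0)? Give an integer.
Answer: 1

Derivation:
Path from root to G: K -> G
Depth = number of edges = 1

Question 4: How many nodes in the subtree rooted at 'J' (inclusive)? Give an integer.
Answer: 2

Derivation:
Subtree rooted at J contains: F, J
Count = 2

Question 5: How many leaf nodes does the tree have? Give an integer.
Answer: 4

Derivation:
Leaves (nodes with no children): C, E, F, H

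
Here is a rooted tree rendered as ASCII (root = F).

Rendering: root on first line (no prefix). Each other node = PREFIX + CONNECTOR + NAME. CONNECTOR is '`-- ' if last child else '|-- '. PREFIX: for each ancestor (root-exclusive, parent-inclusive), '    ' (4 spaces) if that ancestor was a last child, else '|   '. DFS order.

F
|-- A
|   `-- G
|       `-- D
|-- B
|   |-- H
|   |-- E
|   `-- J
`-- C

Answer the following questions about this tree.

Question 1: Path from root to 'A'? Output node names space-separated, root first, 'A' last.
Walk down from root: F -> A

Answer: F A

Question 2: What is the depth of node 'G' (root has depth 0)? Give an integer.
Answer: 2

Derivation:
Path from root to G: F -> A -> G
Depth = number of edges = 2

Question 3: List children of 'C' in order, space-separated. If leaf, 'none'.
Answer: none

Derivation:
Node C's children (from adjacency): (leaf)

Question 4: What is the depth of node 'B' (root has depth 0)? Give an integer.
Answer: 1

Derivation:
Path from root to B: F -> B
Depth = number of edges = 1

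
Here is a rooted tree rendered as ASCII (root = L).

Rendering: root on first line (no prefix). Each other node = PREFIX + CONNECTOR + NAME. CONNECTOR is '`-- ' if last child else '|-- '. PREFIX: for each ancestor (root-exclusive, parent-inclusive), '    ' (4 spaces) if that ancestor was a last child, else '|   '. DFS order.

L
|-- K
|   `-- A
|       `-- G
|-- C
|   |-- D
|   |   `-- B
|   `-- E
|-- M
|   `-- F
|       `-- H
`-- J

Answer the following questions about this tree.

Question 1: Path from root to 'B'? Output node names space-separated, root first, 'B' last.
Answer: L C D B

Derivation:
Walk down from root: L -> C -> D -> B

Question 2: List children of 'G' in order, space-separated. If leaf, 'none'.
Node G's children (from adjacency): (leaf)

Answer: none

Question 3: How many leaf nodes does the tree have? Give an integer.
Leaves (nodes with no children): B, E, G, H, J

Answer: 5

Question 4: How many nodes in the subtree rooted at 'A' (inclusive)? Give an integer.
Subtree rooted at A contains: A, G
Count = 2

Answer: 2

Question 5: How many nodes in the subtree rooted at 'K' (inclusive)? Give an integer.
Subtree rooted at K contains: A, G, K
Count = 3

Answer: 3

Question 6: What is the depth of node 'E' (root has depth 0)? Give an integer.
Path from root to E: L -> C -> E
Depth = number of edges = 2

Answer: 2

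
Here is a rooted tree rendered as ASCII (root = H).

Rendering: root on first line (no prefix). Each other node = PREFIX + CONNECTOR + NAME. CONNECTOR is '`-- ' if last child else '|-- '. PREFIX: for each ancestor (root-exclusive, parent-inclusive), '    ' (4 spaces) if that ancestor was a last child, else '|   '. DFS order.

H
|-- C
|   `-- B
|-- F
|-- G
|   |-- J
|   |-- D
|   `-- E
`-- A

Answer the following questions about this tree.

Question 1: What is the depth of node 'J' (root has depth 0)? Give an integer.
Answer: 2

Derivation:
Path from root to J: H -> G -> J
Depth = number of edges = 2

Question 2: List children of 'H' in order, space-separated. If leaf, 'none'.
Node H's children (from adjacency): C, F, G, A

Answer: C F G A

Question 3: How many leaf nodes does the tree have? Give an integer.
Leaves (nodes with no children): A, B, D, E, F, J

Answer: 6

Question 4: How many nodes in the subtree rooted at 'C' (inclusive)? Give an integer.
Answer: 2

Derivation:
Subtree rooted at C contains: B, C
Count = 2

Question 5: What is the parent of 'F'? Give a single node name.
Answer: H

Derivation:
Scan adjacency: F appears as child of H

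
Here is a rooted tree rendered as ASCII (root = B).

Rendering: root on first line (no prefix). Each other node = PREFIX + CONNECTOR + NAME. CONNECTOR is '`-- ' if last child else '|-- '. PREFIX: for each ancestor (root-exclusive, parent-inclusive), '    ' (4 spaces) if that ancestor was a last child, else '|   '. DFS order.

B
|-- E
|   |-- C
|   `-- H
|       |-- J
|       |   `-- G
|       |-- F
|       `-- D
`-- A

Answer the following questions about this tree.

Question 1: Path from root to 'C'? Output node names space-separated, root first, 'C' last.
Answer: B E C

Derivation:
Walk down from root: B -> E -> C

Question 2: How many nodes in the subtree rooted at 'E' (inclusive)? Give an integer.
Answer: 7

Derivation:
Subtree rooted at E contains: C, D, E, F, G, H, J
Count = 7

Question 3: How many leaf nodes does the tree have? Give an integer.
Answer: 5

Derivation:
Leaves (nodes with no children): A, C, D, F, G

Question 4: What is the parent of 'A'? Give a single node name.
Answer: B

Derivation:
Scan adjacency: A appears as child of B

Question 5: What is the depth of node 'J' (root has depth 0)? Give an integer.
Path from root to J: B -> E -> H -> J
Depth = number of edges = 3

Answer: 3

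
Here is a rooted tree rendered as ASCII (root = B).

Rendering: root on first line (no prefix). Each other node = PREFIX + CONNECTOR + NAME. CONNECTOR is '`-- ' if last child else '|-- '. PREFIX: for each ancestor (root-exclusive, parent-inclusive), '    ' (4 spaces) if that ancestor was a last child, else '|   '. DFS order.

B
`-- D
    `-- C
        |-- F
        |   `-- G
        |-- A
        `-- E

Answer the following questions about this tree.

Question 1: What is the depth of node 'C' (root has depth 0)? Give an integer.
Path from root to C: B -> D -> C
Depth = number of edges = 2

Answer: 2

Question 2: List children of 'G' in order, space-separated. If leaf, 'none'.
Answer: none

Derivation:
Node G's children (from adjacency): (leaf)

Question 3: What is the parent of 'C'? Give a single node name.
Scan adjacency: C appears as child of D

Answer: D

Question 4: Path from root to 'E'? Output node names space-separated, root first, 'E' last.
Answer: B D C E

Derivation:
Walk down from root: B -> D -> C -> E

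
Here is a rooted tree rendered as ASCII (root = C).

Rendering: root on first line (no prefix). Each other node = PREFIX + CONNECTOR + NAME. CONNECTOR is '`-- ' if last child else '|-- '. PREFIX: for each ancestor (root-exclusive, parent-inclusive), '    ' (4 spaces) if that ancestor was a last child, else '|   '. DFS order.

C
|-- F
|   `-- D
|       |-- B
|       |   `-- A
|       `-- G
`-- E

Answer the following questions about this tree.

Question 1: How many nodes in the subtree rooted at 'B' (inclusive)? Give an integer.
Answer: 2

Derivation:
Subtree rooted at B contains: A, B
Count = 2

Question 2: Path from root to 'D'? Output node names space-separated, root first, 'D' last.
Walk down from root: C -> F -> D

Answer: C F D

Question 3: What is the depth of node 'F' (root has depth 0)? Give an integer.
Path from root to F: C -> F
Depth = number of edges = 1

Answer: 1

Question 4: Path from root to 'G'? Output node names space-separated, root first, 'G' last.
Walk down from root: C -> F -> D -> G

Answer: C F D G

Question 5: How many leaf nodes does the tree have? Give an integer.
Leaves (nodes with no children): A, E, G

Answer: 3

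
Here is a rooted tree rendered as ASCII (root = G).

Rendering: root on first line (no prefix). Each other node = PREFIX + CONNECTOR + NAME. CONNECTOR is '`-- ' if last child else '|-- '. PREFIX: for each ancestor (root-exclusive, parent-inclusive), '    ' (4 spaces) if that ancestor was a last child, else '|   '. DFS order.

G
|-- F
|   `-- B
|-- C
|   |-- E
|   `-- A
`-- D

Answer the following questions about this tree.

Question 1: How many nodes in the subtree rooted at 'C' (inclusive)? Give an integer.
Answer: 3

Derivation:
Subtree rooted at C contains: A, C, E
Count = 3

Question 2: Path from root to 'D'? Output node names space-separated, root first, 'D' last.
Answer: G D

Derivation:
Walk down from root: G -> D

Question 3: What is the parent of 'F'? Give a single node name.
Answer: G

Derivation:
Scan adjacency: F appears as child of G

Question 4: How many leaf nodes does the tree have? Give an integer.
Answer: 4

Derivation:
Leaves (nodes with no children): A, B, D, E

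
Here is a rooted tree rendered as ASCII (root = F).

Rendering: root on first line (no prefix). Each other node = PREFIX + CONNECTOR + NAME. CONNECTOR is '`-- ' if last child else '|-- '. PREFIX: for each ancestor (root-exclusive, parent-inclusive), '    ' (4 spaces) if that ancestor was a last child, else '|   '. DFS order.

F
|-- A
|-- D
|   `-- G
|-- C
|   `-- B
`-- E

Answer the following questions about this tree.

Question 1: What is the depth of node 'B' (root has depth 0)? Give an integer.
Path from root to B: F -> C -> B
Depth = number of edges = 2

Answer: 2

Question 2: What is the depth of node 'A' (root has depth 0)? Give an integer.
Answer: 1

Derivation:
Path from root to A: F -> A
Depth = number of edges = 1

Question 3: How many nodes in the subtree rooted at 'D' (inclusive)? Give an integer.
Subtree rooted at D contains: D, G
Count = 2

Answer: 2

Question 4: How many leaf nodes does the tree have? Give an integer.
Leaves (nodes with no children): A, B, E, G

Answer: 4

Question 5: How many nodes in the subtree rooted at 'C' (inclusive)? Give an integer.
Subtree rooted at C contains: B, C
Count = 2

Answer: 2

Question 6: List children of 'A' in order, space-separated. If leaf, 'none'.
Answer: none

Derivation:
Node A's children (from adjacency): (leaf)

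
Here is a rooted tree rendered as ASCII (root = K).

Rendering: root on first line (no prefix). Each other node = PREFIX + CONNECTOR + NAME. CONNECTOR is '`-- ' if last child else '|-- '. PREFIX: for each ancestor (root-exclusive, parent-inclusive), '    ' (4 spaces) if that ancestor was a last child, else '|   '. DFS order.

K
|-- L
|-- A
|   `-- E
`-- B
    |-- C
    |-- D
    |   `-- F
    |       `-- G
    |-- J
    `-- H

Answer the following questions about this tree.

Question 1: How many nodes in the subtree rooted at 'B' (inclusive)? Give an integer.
Answer: 7

Derivation:
Subtree rooted at B contains: B, C, D, F, G, H, J
Count = 7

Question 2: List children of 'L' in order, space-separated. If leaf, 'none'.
Node L's children (from adjacency): (leaf)

Answer: none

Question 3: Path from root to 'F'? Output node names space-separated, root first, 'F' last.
Walk down from root: K -> B -> D -> F

Answer: K B D F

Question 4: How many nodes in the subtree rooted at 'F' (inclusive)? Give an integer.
Answer: 2

Derivation:
Subtree rooted at F contains: F, G
Count = 2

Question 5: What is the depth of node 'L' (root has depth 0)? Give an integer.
Path from root to L: K -> L
Depth = number of edges = 1

Answer: 1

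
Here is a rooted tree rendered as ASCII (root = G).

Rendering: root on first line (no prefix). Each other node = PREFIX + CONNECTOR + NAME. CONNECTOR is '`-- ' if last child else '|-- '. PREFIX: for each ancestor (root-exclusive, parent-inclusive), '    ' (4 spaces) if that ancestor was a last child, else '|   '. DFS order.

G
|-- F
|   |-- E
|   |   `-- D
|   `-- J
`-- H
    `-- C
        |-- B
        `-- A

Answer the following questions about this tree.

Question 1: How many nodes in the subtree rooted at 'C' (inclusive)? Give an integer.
Answer: 3

Derivation:
Subtree rooted at C contains: A, B, C
Count = 3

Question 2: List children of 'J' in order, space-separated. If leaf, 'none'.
Node J's children (from adjacency): (leaf)

Answer: none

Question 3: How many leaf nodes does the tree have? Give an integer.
Leaves (nodes with no children): A, B, D, J

Answer: 4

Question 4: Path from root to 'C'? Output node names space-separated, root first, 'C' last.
Answer: G H C

Derivation:
Walk down from root: G -> H -> C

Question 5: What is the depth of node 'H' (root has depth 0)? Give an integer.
Path from root to H: G -> H
Depth = number of edges = 1

Answer: 1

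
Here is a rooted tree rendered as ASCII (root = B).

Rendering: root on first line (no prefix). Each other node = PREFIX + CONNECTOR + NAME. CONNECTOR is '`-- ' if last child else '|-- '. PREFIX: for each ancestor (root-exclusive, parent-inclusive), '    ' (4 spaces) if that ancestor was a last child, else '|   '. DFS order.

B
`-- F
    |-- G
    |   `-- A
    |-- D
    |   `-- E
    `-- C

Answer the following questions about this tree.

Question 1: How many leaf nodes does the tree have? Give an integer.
Answer: 3

Derivation:
Leaves (nodes with no children): A, C, E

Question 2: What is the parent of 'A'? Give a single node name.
Answer: G

Derivation:
Scan adjacency: A appears as child of G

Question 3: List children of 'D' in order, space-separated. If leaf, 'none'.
Answer: E

Derivation:
Node D's children (from adjacency): E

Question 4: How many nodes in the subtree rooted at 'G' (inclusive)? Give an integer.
Subtree rooted at G contains: A, G
Count = 2

Answer: 2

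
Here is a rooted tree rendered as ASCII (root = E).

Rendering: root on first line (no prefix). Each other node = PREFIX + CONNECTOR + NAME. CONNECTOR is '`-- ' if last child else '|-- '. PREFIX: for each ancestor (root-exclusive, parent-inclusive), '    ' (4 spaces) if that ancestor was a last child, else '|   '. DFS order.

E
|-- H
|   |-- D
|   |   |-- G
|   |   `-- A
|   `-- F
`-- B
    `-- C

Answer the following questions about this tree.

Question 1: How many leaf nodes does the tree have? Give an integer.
Leaves (nodes with no children): A, C, F, G

Answer: 4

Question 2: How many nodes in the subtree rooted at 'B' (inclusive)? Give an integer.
Subtree rooted at B contains: B, C
Count = 2

Answer: 2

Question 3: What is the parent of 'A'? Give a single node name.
Answer: D

Derivation:
Scan adjacency: A appears as child of D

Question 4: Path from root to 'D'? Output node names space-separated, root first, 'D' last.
Walk down from root: E -> H -> D

Answer: E H D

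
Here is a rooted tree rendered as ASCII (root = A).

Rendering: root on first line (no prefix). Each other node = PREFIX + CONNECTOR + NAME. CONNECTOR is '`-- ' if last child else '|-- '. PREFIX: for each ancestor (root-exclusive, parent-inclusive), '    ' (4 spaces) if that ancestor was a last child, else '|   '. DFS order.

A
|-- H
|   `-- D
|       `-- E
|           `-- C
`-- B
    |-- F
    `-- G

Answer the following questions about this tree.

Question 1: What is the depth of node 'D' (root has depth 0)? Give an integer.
Path from root to D: A -> H -> D
Depth = number of edges = 2

Answer: 2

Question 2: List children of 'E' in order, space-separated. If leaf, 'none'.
Answer: C

Derivation:
Node E's children (from adjacency): C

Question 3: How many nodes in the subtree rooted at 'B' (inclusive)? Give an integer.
Answer: 3

Derivation:
Subtree rooted at B contains: B, F, G
Count = 3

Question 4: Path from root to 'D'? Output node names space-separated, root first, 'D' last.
Answer: A H D

Derivation:
Walk down from root: A -> H -> D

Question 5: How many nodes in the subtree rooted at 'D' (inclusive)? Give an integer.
Subtree rooted at D contains: C, D, E
Count = 3

Answer: 3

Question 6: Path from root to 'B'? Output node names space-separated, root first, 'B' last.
Answer: A B

Derivation:
Walk down from root: A -> B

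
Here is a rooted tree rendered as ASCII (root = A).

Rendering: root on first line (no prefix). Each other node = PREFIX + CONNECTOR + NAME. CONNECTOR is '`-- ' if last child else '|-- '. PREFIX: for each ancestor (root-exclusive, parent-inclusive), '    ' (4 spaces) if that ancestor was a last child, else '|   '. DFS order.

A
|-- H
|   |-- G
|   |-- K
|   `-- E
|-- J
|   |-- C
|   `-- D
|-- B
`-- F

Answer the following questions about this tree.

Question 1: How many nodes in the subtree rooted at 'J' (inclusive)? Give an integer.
Answer: 3

Derivation:
Subtree rooted at J contains: C, D, J
Count = 3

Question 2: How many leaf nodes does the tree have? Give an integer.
Leaves (nodes with no children): B, C, D, E, F, G, K

Answer: 7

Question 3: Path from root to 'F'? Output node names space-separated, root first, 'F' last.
Walk down from root: A -> F

Answer: A F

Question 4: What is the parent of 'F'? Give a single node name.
Scan adjacency: F appears as child of A

Answer: A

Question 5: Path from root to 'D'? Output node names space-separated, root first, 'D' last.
Walk down from root: A -> J -> D

Answer: A J D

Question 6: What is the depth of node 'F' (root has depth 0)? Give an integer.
Path from root to F: A -> F
Depth = number of edges = 1

Answer: 1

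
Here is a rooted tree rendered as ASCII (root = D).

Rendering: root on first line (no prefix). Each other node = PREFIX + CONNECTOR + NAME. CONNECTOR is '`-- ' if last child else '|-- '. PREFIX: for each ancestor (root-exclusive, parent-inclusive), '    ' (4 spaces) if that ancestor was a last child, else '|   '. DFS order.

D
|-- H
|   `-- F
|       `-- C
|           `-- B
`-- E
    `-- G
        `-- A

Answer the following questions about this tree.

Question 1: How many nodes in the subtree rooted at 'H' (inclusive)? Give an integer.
Subtree rooted at H contains: B, C, F, H
Count = 4

Answer: 4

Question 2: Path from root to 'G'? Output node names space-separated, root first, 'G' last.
Answer: D E G

Derivation:
Walk down from root: D -> E -> G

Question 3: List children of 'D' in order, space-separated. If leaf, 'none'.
Answer: H E

Derivation:
Node D's children (from adjacency): H, E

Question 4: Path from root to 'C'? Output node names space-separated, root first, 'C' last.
Answer: D H F C

Derivation:
Walk down from root: D -> H -> F -> C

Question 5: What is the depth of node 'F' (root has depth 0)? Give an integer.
Answer: 2

Derivation:
Path from root to F: D -> H -> F
Depth = number of edges = 2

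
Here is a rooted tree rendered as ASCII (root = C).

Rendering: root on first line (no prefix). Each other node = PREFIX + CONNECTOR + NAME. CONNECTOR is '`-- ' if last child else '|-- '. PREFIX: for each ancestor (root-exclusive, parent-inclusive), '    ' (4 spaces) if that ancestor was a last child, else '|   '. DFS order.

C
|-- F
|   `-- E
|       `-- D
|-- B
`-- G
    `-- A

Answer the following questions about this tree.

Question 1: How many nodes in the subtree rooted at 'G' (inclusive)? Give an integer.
Answer: 2

Derivation:
Subtree rooted at G contains: A, G
Count = 2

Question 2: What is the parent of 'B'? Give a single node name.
Answer: C

Derivation:
Scan adjacency: B appears as child of C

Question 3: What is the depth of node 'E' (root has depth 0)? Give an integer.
Answer: 2

Derivation:
Path from root to E: C -> F -> E
Depth = number of edges = 2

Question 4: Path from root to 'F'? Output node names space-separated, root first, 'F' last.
Walk down from root: C -> F

Answer: C F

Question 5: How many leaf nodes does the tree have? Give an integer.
Leaves (nodes with no children): A, B, D

Answer: 3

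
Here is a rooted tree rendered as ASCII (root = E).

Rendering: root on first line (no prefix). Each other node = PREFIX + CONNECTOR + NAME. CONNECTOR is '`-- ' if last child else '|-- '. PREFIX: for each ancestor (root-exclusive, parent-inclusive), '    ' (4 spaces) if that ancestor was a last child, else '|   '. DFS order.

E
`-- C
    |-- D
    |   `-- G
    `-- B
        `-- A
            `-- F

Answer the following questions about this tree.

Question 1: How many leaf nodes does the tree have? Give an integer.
Answer: 2

Derivation:
Leaves (nodes with no children): F, G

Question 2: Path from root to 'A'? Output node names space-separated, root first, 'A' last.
Walk down from root: E -> C -> B -> A

Answer: E C B A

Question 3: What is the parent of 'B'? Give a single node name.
Answer: C

Derivation:
Scan adjacency: B appears as child of C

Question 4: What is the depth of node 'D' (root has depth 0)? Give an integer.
Answer: 2

Derivation:
Path from root to D: E -> C -> D
Depth = number of edges = 2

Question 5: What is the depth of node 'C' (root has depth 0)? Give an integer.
Answer: 1

Derivation:
Path from root to C: E -> C
Depth = number of edges = 1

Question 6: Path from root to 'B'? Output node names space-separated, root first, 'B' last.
Walk down from root: E -> C -> B

Answer: E C B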